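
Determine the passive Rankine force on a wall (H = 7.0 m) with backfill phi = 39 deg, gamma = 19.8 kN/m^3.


Compute passive earth pressure coefficient:
Kp = tan^2(45 + phi/2) = tan^2(64.5) = 4.395495
Compute passive force:
Pp = 0.5 * Kp * gamma * H^2
Pp = 0.5 * 4.395495 * 19.8 * 7.0^2
Pp = 2132.25 kN/m


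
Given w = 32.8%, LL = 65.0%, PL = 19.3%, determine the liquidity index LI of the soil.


First compute the plasticity index:
PI = LL - PL = 65.0 - 19.3 = 45.7
Then compute the liquidity index:
LI = (w - PL) / PI
LI = (32.8 - 19.3) / 45.7
LI = 0.295


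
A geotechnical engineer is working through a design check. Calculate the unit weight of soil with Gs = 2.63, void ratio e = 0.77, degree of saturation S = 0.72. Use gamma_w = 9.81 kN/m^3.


Using gamma = gamma_w * (Gs + S*e) / (1 + e)
Numerator: Gs + S*e = 2.63 + 0.72*0.77 = 3.1844
Denominator: 1 + e = 1 + 0.77 = 1.77
gamma = 9.81 * 3.1844 / 1.77
gamma = 17.649 kN/m^3


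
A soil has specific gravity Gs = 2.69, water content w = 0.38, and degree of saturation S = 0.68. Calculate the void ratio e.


Using the relation e = Gs * w / S
e = 2.69 * 0.38 / 0.68
e = 1.5032


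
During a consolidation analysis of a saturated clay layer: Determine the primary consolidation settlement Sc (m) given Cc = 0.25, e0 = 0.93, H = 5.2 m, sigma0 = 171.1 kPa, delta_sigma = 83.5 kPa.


Using Sc = Cc * H / (1 + e0) * log10((sigma0 + delta_sigma) / sigma0)
Stress ratio = (171.1 + 83.5) / 171.1 = 1.48802
log10(1.48802) = 0.172608
Cc * H / (1 + e0) = 0.25 * 5.2 / (1 + 0.93) = 0.673575
Sc = 0.673575 * 0.172608
Sc = 0.1163 m


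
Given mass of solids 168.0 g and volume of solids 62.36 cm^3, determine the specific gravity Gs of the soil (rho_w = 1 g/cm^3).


Using Gs = m_s / (V_s * rho_w)
Since rho_w = 1 g/cm^3:
Gs = 168.0 / 62.36
Gs = 2.694


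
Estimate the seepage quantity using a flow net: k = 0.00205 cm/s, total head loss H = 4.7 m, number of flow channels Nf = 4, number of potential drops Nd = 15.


Convert k to m/s for unit consistency with H:
k = 0.00205 cm/s = 0.00205 / 100 m/s = 2.05e-05 m/s
Using q = k * H * Nf / Nd
Nf / Nd = 4 / 15 = 0.2667
q = 2.05e-05 * 4.7 * 0.2667
q = 2.569e-05 m^3/s per m


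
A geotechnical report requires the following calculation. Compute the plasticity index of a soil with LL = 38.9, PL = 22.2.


Using PI = LL - PL
PI = 38.9 - 22.2
PI = 16.7


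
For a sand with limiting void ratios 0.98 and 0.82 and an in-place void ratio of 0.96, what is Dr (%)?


Using Dr = (e_max - e) / (e_max - e_min) * 100
e_max - e = 0.98 - 0.96 = 0.02
e_max - e_min = 0.98 - 0.82 = 0.16
Dr = 0.02 / 0.16 * 100
Dr = 12.5 %


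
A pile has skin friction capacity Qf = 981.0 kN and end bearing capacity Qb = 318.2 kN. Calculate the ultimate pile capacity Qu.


Using Qu = Qf + Qb
Qu = 981.0 + 318.2
Qu = 1299.2 kN


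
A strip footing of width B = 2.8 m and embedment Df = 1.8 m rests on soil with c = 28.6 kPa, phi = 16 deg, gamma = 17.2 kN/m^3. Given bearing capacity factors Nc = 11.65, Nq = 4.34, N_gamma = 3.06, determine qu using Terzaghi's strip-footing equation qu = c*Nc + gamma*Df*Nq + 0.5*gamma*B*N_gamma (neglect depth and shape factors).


Result: 541.24 kPa

Derivation:
Compute qu = c*Nc + gamma*Df*Nq + 0.5*gamma*B*N_gamma
Term 1: 28.6 * 11.65 = 333.19
Term 2: 17.2 * 1.8 * 4.34 = 134.3664
Term 3: 0.5 * 17.2 * 2.8 * 3.06 = 73.6848
qu = 333.19 + 134.3664 + 73.6848
qu = 541.24 kPa


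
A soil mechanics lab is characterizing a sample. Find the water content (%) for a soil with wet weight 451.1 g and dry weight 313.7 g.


Using w = (m_wet - m_dry) / m_dry * 100
m_wet - m_dry = 451.1 - 313.7 = 137.4 g
w = 137.4 / 313.7 * 100
w = 43.8 %


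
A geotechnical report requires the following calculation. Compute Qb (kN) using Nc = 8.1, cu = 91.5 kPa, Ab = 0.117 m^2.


Using Qb = Nc * cu * Ab
Qb = 8.1 * 91.5 * 0.117
Qb = 86.71 kN


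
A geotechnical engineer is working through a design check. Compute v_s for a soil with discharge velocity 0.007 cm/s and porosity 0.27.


Using v_s = v_d / n
v_s = 0.007 / 0.27
v_s = 0.02593 cm/s


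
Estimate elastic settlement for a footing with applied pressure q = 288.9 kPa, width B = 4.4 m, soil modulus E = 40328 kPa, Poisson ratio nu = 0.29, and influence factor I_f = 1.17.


Result: 33.777 mm

Derivation:
Using Se = q * B * (1 - nu^2) * I_f / E
1 - nu^2 = 1 - 0.29^2 = 0.9159
Se = 288.9 * 4.4 * 0.9159 * 1.17 / 40328
Se = 0.033777 m
Convert to mm: Se = 0.033777 * 1000 = 33.777 mm


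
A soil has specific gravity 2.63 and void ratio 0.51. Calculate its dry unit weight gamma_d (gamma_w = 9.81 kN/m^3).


Using gamma_d = Gs * gamma_w / (1 + e)
gamma_d = 2.63 * 9.81 / (1 + 0.51)
gamma_d = 2.63 * 9.81 / 1.51
gamma_d = 17.086 kN/m^3


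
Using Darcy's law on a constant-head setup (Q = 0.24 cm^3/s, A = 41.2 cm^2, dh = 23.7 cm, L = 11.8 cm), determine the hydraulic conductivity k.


Compute hydraulic gradient:
i = dh / L = 23.7 / 11.8 = 2.00847
Then apply Darcy's law:
k = Q / (A * i)
k = 0.24 / (41.2 * 2.00847)
k = 0.24 / 82.7492
k = 0.0029 cm/s


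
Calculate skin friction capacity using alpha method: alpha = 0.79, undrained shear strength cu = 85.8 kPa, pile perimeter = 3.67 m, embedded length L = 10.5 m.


Using Qs = alpha * cu * perimeter * L
Qs = 0.79 * 85.8 * 3.67 * 10.5
Qs = 2611.98 kN


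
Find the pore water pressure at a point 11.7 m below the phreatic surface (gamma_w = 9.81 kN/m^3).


Using u = gamma_w * h_w
u = 9.81 * 11.7
u = 114.78 kPa


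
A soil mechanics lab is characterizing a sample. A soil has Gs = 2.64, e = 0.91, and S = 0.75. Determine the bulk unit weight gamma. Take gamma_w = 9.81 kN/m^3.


Result: 17.065 kN/m^3

Derivation:
Using gamma = gamma_w * (Gs + S*e) / (1 + e)
Numerator: Gs + S*e = 2.64 + 0.75*0.91 = 3.3225
Denominator: 1 + e = 1 + 0.91 = 1.91
gamma = 9.81 * 3.3225 / 1.91
gamma = 17.065 kN/m^3


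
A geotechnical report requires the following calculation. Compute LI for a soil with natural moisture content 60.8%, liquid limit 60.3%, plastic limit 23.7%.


First compute the plasticity index:
PI = LL - PL = 60.3 - 23.7 = 36.6
Then compute the liquidity index:
LI = (w - PL) / PI
LI = (60.8 - 23.7) / 36.6
LI = 1.014


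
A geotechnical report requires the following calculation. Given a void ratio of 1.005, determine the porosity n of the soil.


Result: 0.5012

Derivation:
Using the relation n = e / (1 + e)
n = 1.005 / (1 + 1.005)
n = 1.005 / 2.005
n = 0.5012


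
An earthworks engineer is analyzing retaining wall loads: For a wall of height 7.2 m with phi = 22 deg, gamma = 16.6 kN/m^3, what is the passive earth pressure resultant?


Result: 945.73 kN/m

Derivation:
Compute passive earth pressure coefficient:
Kp = tan^2(45 + phi/2) = tan^2(56.0) = 2.197987
Compute passive force:
Pp = 0.5 * Kp * gamma * H^2
Pp = 0.5 * 2.197987 * 16.6 * 7.2^2
Pp = 945.73 kN/m


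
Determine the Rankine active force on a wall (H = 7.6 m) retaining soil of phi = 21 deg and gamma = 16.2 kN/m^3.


Result: 220.99 kN/m

Derivation:
Compute active earth pressure coefficient:
Ka = tan^2(45 - phi/2) = tan^2(34.5) = 0.472355
Compute active force:
Pa = 0.5 * Ka * gamma * H^2
Pa = 0.5 * 0.472355 * 16.2 * 7.6^2
Pa = 220.99 kN/m


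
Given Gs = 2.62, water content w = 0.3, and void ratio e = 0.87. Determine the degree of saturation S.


Using S = Gs * w / e
S = 2.62 * 0.3 / 0.87
S = 0.9034


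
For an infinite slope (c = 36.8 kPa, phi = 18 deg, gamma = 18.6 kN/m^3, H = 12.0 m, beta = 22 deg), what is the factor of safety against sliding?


Using Fs = c / (gamma*H*sin(beta)*cos(beta)) + tan(phi)/tan(beta)
Cohesion contribution = 36.8 / (18.6*12.0*sin(22)*cos(22))
Cohesion contribution = 0.474692
Friction contribution = tan(18)/tan(22) = 0.804204
Fs = 0.474692 + 0.804204
Fs = 1.279


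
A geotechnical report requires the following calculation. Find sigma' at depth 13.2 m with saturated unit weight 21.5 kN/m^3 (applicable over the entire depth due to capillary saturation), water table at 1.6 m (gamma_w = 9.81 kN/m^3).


Result: 170.0 kPa

Derivation:
Total stress = gamma_sat * depth
sigma = 21.5 * 13.2 = 283.8 kPa
Pore water pressure u = gamma_w * (depth - d_wt)
u = 9.81 * (13.2 - 1.6) = 113.796 kPa
Effective stress = sigma - u
sigma' = 283.8 - 113.796 = 170.0 kPa


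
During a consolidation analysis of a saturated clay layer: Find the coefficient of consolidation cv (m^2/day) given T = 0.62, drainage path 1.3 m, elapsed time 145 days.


Result: 0.00723 m^2/day

Derivation:
Using cv = T * H_dr^2 / t
H_dr^2 = 1.3^2 = 1.69
cv = 0.62 * 1.69 / 145
cv = 0.00723 m^2/day


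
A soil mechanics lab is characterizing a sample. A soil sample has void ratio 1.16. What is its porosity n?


Using the relation n = e / (1 + e)
n = 1.16 / (1 + 1.16)
n = 1.16 / 2.16
n = 0.537


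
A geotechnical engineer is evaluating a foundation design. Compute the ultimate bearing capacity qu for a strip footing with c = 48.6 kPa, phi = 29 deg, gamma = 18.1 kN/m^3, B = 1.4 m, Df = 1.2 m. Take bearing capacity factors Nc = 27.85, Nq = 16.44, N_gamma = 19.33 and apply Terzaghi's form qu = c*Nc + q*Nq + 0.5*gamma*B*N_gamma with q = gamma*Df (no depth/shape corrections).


Compute qu = c*Nc + gamma*Df*Nq + 0.5*gamma*B*N_gamma
Term 1: 48.6 * 27.85 = 1353.51
Term 2: 18.1 * 1.2 * 16.44 = 357.0768
Term 3: 0.5 * 18.1 * 1.4 * 19.33 = 244.9111
qu = 1353.51 + 357.0768 + 244.9111
qu = 1955.5 kPa


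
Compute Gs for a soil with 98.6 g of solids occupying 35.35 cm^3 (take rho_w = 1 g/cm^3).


Using Gs = m_s / (V_s * rho_w)
Since rho_w = 1 g/cm^3:
Gs = 98.6 / 35.35
Gs = 2.789


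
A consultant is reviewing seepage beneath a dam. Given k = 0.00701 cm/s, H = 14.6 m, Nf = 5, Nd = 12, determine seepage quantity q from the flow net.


Convert k to m/s for unit consistency with H:
k = 0.00701 cm/s = 0.00701 / 100 m/s = 7.01e-05 m/s
Using q = k * H * Nf / Nd
Nf / Nd = 5 / 12 = 0.4167
q = 7.01e-05 * 14.6 * 0.4167
q = 0.0004264 m^3/s per m


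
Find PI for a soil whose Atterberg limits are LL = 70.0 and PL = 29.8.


Result: 40.2

Derivation:
Using PI = LL - PL
PI = 70.0 - 29.8
PI = 40.2


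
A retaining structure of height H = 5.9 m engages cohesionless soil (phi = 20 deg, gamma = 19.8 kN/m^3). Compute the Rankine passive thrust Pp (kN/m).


Compute passive earth pressure coefficient:
Kp = tan^2(45 + phi/2) = tan^2(55.0) = 2.039607
Compute passive force:
Pp = 0.5 * Kp * gamma * H^2
Pp = 0.5 * 2.039607 * 19.8 * 5.9^2
Pp = 702.89 kN/m


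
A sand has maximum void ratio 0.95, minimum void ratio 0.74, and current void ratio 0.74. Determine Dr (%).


Using Dr = (e_max - e) / (e_max - e_min) * 100
e_max - e = 0.95 - 0.74 = 0.21
e_max - e_min = 0.95 - 0.74 = 0.21
Dr = 0.21 / 0.21 * 100
Dr = 100.0 %


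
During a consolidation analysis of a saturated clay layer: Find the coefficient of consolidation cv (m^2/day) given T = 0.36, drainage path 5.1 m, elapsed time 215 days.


Using cv = T * H_dr^2 / t
H_dr^2 = 5.1^2 = 26.01
cv = 0.36 * 26.01 / 215
cv = 0.04355 m^2/day


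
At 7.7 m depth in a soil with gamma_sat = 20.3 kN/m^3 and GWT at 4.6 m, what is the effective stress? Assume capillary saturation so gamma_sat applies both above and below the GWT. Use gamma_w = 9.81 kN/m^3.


Total stress = gamma_sat * depth
sigma = 20.3 * 7.7 = 156.31 kPa
Pore water pressure u = gamma_w * (depth - d_wt)
u = 9.81 * (7.7 - 4.6) = 30.411 kPa
Effective stress = sigma - u
sigma' = 156.31 - 30.411 = 125.9 kPa


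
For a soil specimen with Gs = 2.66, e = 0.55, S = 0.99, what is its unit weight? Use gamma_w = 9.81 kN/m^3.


Result: 20.281 kN/m^3

Derivation:
Using gamma = gamma_w * (Gs + S*e) / (1 + e)
Numerator: Gs + S*e = 2.66 + 0.99*0.55 = 3.2045
Denominator: 1 + e = 1 + 0.55 = 1.55
gamma = 9.81 * 3.2045 / 1.55
gamma = 20.281 kN/m^3


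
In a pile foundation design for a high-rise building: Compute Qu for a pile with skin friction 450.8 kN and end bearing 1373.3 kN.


Using Qu = Qf + Qb
Qu = 450.8 + 1373.3
Qu = 1824.1 kN


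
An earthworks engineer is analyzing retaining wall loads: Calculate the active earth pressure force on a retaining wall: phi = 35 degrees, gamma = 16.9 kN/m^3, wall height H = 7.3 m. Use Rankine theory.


Result: 122.03 kN/m

Derivation:
Compute active earth pressure coefficient:
Ka = tan^2(45 - phi/2) = tan^2(27.5) = 0.27099
Compute active force:
Pa = 0.5 * Ka * gamma * H^2
Pa = 0.5 * 0.27099 * 16.9 * 7.3^2
Pa = 122.03 kN/m


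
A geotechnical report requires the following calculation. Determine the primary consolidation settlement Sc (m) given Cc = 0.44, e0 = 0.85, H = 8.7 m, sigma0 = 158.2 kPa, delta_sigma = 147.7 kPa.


Result: 0.5926 m

Derivation:
Using Sc = Cc * H / (1 + e0) * log10((sigma0 + delta_sigma) / sigma0)
Stress ratio = (158.2 + 147.7) / 158.2 = 1.93363
log10(1.93363) = 0.286373
Cc * H / (1 + e0) = 0.44 * 8.7 / (1 + 0.85) = 2.06919
Sc = 2.06919 * 0.286373
Sc = 0.5926 m


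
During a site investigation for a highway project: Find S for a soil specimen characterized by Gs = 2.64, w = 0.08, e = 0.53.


Using S = Gs * w / e
S = 2.64 * 0.08 / 0.53
S = 0.3985


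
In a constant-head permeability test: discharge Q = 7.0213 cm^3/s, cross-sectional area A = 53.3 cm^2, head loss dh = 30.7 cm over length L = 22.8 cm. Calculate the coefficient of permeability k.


Compute hydraulic gradient:
i = dh / L = 30.7 / 22.8 = 1.34649
Then apply Darcy's law:
k = Q / (A * i)
k = 7.0213 / (53.3 * 1.34649)
k = 7.0213 / 71.768
k = 0.097833 cm/s


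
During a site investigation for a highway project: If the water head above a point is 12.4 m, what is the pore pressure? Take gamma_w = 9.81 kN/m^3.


Result: 121.64 kPa

Derivation:
Using u = gamma_w * h_w
u = 9.81 * 12.4
u = 121.64 kPa


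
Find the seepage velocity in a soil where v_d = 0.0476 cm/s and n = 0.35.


Using v_s = v_d / n
v_s = 0.0476 / 0.35
v_s = 0.136 cm/s


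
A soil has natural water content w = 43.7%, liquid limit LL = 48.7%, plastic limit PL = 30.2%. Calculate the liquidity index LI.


First compute the plasticity index:
PI = LL - PL = 48.7 - 30.2 = 18.5
Then compute the liquidity index:
LI = (w - PL) / PI
LI = (43.7 - 30.2) / 18.5
LI = 0.73


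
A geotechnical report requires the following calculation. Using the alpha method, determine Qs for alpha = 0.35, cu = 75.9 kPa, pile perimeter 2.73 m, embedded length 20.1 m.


Using Qs = alpha * cu * perimeter * L
Qs = 0.35 * 75.9 * 2.73 * 20.1
Qs = 1457.7 kN


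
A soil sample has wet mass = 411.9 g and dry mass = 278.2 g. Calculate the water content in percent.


Using w = (m_wet - m_dry) / m_dry * 100
m_wet - m_dry = 411.9 - 278.2 = 133.7 g
w = 133.7 / 278.2 * 100
w = 48.06 %


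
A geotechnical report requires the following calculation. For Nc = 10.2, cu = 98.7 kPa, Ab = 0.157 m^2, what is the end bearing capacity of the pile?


Using Qb = Nc * cu * Ab
Qb = 10.2 * 98.7 * 0.157
Qb = 158.06 kN


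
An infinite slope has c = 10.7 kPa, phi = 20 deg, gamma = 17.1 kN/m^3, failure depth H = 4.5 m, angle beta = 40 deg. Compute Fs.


Using Fs = c / (gamma*H*sin(beta)*cos(beta)) + tan(phi)/tan(beta)
Cohesion contribution = 10.7 / (17.1*4.5*sin(40)*cos(40))
Cohesion contribution = 0.282393
Friction contribution = tan(20)/tan(40) = 0.433763
Fs = 0.282393 + 0.433763
Fs = 0.716


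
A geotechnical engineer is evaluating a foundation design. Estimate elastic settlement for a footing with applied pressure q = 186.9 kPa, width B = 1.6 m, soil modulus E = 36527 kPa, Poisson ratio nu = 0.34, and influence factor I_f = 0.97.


Using Se = q * B * (1 - nu^2) * I_f / E
1 - nu^2 = 1 - 0.34^2 = 0.8844
Se = 186.9 * 1.6 * 0.8844 * 0.97 / 36527
Se = 0.007023 m
Convert to mm: Se = 0.007023 * 1000 = 7.023 mm


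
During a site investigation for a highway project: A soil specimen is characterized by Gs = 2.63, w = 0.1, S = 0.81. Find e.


Result: 0.3247

Derivation:
Using the relation e = Gs * w / S
e = 2.63 * 0.1 / 0.81
e = 0.3247


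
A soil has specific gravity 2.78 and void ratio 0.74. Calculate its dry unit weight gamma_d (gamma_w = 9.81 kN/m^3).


Using gamma_d = Gs * gamma_w / (1 + e)
gamma_d = 2.78 * 9.81 / (1 + 0.74)
gamma_d = 2.78 * 9.81 / 1.74
gamma_d = 15.673 kN/m^3


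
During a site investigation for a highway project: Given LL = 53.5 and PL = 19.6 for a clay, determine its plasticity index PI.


Using PI = LL - PL
PI = 53.5 - 19.6
PI = 33.9


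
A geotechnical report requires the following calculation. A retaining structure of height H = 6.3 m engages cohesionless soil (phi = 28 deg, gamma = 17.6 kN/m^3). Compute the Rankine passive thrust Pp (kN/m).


Compute passive earth pressure coefficient:
Kp = tan^2(45 + phi/2) = tan^2(59.0) = 2.769826
Compute passive force:
Pp = 0.5 * Kp * gamma * H^2
Pp = 0.5 * 2.769826 * 17.6 * 6.3^2
Pp = 967.42 kN/m


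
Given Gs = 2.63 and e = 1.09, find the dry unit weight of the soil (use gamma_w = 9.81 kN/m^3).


Using gamma_d = Gs * gamma_w / (1 + e)
gamma_d = 2.63 * 9.81 / (1 + 1.09)
gamma_d = 2.63 * 9.81 / 2.09
gamma_d = 12.345 kN/m^3


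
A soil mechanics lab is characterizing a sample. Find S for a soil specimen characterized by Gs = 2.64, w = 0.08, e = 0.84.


Using S = Gs * w / e
S = 2.64 * 0.08 / 0.84
S = 0.2514


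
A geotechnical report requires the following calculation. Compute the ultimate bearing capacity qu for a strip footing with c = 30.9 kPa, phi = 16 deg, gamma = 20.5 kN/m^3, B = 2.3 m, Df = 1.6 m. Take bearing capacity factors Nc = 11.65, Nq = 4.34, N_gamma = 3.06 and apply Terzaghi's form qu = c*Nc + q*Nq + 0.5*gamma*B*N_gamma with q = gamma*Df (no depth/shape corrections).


Compute qu = c*Nc + gamma*Df*Nq + 0.5*gamma*B*N_gamma
Term 1: 30.9 * 11.65 = 359.985
Term 2: 20.5 * 1.6 * 4.34 = 142.352
Term 3: 0.5 * 20.5 * 2.3 * 3.06 = 72.1395
qu = 359.985 + 142.352 + 72.1395
qu = 574.48 kPa


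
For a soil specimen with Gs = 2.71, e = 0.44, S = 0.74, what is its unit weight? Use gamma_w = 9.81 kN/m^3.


Using gamma = gamma_w * (Gs + S*e) / (1 + e)
Numerator: Gs + S*e = 2.71 + 0.74*0.44 = 3.0356
Denominator: 1 + e = 1 + 0.44 = 1.44
gamma = 9.81 * 3.0356 / 1.44
gamma = 20.68 kN/m^3


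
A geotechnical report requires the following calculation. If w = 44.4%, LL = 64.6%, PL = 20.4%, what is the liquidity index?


First compute the plasticity index:
PI = LL - PL = 64.6 - 20.4 = 44.2
Then compute the liquidity index:
LI = (w - PL) / PI
LI = (44.4 - 20.4) / 44.2
LI = 0.543


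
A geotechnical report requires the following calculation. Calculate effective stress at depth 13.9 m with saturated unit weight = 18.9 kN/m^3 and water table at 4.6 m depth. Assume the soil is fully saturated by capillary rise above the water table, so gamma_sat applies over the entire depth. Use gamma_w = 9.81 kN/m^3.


Total stress = gamma_sat * depth
sigma = 18.9 * 13.9 = 262.71 kPa
Pore water pressure u = gamma_w * (depth - d_wt)
u = 9.81 * (13.9 - 4.6) = 91.233 kPa
Effective stress = sigma - u
sigma' = 262.71 - 91.233 = 171.48 kPa


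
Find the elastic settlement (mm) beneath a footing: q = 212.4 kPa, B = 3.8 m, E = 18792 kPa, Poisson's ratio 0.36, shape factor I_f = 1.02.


Using Se = q * B * (1 - nu^2) * I_f / E
1 - nu^2 = 1 - 0.36^2 = 0.8704
Se = 212.4 * 3.8 * 0.8704 * 1.02 / 18792
Se = 0.038132 m
Convert to mm: Se = 0.038132 * 1000 = 38.132 mm


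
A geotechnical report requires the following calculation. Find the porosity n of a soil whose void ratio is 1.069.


Result: 0.5167

Derivation:
Using the relation n = e / (1 + e)
n = 1.069 / (1 + 1.069)
n = 1.069 / 2.069
n = 0.5167


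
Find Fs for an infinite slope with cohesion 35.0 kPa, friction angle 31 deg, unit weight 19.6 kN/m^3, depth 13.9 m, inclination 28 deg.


Using Fs = c / (gamma*H*sin(beta)*cos(beta)) + tan(phi)/tan(beta)
Cohesion contribution = 35.0 / (19.6*13.9*sin(28)*cos(28))
Cohesion contribution = 0.309922
Friction contribution = tan(31)/tan(28) = 1.13005
Fs = 0.309922 + 1.13005
Fs = 1.44


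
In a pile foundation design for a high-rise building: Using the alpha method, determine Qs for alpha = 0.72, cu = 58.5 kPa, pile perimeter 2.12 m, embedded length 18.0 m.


Result: 1607.3 kN

Derivation:
Using Qs = alpha * cu * perimeter * L
Qs = 0.72 * 58.5 * 2.12 * 18.0
Qs = 1607.3 kN


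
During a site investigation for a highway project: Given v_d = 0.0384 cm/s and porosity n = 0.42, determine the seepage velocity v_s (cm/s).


Using v_s = v_d / n
v_s = 0.0384 / 0.42
v_s = 0.09143 cm/s


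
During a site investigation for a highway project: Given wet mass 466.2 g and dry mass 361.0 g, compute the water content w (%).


Using w = (m_wet - m_dry) / m_dry * 100
m_wet - m_dry = 466.2 - 361.0 = 105.2 g
w = 105.2 / 361.0 * 100
w = 29.14 %


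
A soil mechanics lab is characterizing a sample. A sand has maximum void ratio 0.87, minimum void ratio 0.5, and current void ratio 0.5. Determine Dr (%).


Result: 100.0 %

Derivation:
Using Dr = (e_max - e) / (e_max - e_min) * 100
e_max - e = 0.87 - 0.5 = 0.37
e_max - e_min = 0.87 - 0.5 = 0.37
Dr = 0.37 / 0.37 * 100
Dr = 100.0 %


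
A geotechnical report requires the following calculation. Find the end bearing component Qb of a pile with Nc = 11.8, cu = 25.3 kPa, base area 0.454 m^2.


Using Qb = Nc * cu * Ab
Qb = 11.8 * 25.3 * 0.454
Qb = 135.54 kN


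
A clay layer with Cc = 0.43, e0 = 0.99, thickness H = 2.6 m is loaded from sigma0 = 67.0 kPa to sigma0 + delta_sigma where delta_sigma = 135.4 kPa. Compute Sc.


Using Sc = Cc * H / (1 + e0) * log10((sigma0 + delta_sigma) / sigma0)
Stress ratio = (67.0 + 135.4) / 67.0 = 3.0209
log10(3.0209) = 0.480136
Cc * H / (1 + e0) = 0.43 * 2.6 / (1 + 0.99) = 0.561809
Sc = 0.561809 * 0.480136
Sc = 0.2697 m


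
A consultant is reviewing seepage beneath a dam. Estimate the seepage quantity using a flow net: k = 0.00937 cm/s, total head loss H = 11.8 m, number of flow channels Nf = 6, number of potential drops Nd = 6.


Result: 0.001106 m^3/s per m

Derivation:
Convert k to m/s for unit consistency with H:
k = 0.00937 cm/s = 0.00937 / 100 m/s = 9.37e-05 m/s
Using q = k * H * Nf / Nd
Nf / Nd = 6 / 6 = 1.0
q = 9.37e-05 * 11.8 * 1.0
q = 0.001106 m^3/s per m


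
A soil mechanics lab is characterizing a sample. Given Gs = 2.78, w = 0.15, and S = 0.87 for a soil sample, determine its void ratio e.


Using the relation e = Gs * w / S
e = 2.78 * 0.15 / 0.87
e = 0.4793


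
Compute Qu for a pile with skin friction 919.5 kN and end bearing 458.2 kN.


Using Qu = Qf + Qb
Qu = 919.5 + 458.2
Qu = 1377.7 kN


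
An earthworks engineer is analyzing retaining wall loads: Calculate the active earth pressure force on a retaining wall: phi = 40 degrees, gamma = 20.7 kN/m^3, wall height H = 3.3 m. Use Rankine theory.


Compute active earth pressure coefficient:
Ka = tan^2(45 - phi/2) = tan^2(25.0) = 0.217443
Compute active force:
Pa = 0.5 * Ka * gamma * H^2
Pa = 0.5 * 0.217443 * 20.7 * 3.3^2
Pa = 24.51 kN/m


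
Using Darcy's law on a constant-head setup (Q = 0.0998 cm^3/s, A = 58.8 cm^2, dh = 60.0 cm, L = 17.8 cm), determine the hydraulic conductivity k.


Compute hydraulic gradient:
i = dh / L = 60.0 / 17.8 = 3.37079
Then apply Darcy's law:
k = Q / (A * i)
k = 0.0998 / (58.8 * 3.37079)
k = 0.0998 / 198.202
k = 0.000504 cm/s


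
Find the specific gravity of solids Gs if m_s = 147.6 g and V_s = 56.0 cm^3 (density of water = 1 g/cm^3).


Using Gs = m_s / (V_s * rho_w)
Since rho_w = 1 g/cm^3:
Gs = 147.6 / 56.0
Gs = 2.636


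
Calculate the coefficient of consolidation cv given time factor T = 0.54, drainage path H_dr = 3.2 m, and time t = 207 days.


Result: 0.02671 m^2/day

Derivation:
Using cv = T * H_dr^2 / t
H_dr^2 = 3.2^2 = 10.24
cv = 0.54 * 10.24 / 207
cv = 0.02671 m^2/day


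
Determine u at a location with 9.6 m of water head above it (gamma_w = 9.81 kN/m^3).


Result: 94.18 kPa

Derivation:
Using u = gamma_w * h_w
u = 9.81 * 9.6
u = 94.18 kPa


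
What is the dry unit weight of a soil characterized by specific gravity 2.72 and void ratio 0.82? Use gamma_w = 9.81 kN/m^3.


Using gamma_d = Gs * gamma_w / (1 + e)
gamma_d = 2.72 * 9.81 / (1 + 0.82)
gamma_d = 2.72 * 9.81 / 1.82
gamma_d = 14.661 kN/m^3


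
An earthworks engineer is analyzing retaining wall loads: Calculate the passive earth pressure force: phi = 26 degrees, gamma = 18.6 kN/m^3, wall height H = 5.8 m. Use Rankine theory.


Compute passive earth pressure coefficient:
Kp = tan^2(45 + phi/2) = tan^2(58.0) = 2.561071
Compute passive force:
Pp = 0.5 * Kp * gamma * H^2
Pp = 0.5 * 2.561071 * 18.6 * 5.8^2
Pp = 801.24 kN/m


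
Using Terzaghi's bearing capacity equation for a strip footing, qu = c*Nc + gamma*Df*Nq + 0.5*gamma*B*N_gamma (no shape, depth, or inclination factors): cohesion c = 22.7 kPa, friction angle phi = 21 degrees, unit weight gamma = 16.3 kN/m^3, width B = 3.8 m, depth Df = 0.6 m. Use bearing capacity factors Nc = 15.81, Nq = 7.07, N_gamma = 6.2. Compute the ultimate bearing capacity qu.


Result: 620.05 kPa

Derivation:
Compute qu = c*Nc + gamma*Df*Nq + 0.5*gamma*B*N_gamma
Term 1: 22.7 * 15.81 = 358.887
Term 2: 16.3 * 0.6 * 7.07 = 69.1446
Term 3: 0.5 * 16.3 * 3.8 * 6.2 = 192.014
qu = 358.887 + 69.1446 + 192.014
qu = 620.05 kPa


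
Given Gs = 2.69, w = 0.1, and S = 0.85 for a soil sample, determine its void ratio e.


Result: 0.3165

Derivation:
Using the relation e = Gs * w / S
e = 2.69 * 0.1 / 0.85
e = 0.3165


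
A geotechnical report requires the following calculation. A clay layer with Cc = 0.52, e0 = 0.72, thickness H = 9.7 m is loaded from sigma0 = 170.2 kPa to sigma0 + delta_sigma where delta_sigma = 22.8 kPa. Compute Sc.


Using Sc = Cc * H / (1 + e0) * log10((sigma0 + delta_sigma) / sigma0)
Stress ratio = (170.2 + 22.8) / 170.2 = 1.13396
log10(1.13396) = 0.0545978
Cc * H / (1 + e0) = 0.52 * 9.7 / (1 + 0.72) = 2.93256
Sc = 2.93256 * 0.0545978
Sc = 0.1601 m


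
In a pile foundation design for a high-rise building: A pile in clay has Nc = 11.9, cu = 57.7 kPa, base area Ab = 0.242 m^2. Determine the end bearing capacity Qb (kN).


Result: 166.16 kN

Derivation:
Using Qb = Nc * cu * Ab
Qb = 11.9 * 57.7 * 0.242
Qb = 166.16 kN


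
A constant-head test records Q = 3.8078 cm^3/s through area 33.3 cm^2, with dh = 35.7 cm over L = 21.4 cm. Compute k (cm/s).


Compute hydraulic gradient:
i = dh / L = 35.7 / 21.4 = 1.66822
Then apply Darcy's law:
k = Q / (A * i)
k = 3.8078 / (33.3 * 1.66822)
k = 3.8078 / 55.5519
k = 0.068545 cm/s


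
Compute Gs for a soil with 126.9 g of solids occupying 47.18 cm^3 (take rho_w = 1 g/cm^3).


Using Gs = m_s / (V_s * rho_w)
Since rho_w = 1 g/cm^3:
Gs = 126.9 / 47.18
Gs = 2.69


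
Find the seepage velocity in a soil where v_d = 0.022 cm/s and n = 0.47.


Using v_s = v_d / n
v_s = 0.022 / 0.47
v_s = 0.04681 cm/s


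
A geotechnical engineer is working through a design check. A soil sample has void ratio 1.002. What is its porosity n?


Using the relation n = e / (1 + e)
n = 1.002 / (1 + 1.002)
n = 1.002 / 2.002
n = 0.5005


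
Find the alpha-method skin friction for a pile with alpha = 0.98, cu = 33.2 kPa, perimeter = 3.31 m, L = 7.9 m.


Result: 850.78 kN

Derivation:
Using Qs = alpha * cu * perimeter * L
Qs = 0.98 * 33.2 * 3.31 * 7.9
Qs = 850.78 kN


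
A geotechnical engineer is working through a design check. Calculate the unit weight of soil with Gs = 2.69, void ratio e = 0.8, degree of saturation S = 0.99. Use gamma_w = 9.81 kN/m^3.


Result: 18.977 kN/m^3

Derivation:
Using gamma = gamma_w * (Gs + S*e) / (1 + e)
Numerator: Gs + S*e = 2.69 + 0.99*0.8 = 3.482
Denominator: 1 + e = 1 + 0.8 = 1.8
gamma = 9.81 * 3.482 / 1.8
gamma = 18.977 kN/m^3


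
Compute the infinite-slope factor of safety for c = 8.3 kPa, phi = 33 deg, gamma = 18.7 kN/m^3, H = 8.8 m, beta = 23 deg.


Using Fs = c / (gamma*H*sin(beta)*cos(beta)) + tan(phi)/tan(beta)
Cohesion contribution = 8.3 / (18.7*8.8*sin(23)*cos(23))
Cohesion contribution = 0.140233
Friction contribution = tan(33)/tan(23) = 1.52991
Fs = 0.140233 + 1.52991
Fs = 1.67


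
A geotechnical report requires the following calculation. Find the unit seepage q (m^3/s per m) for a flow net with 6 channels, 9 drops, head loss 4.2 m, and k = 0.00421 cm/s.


Convert k to m/s for unit consistency with H:
k = 0.00421 cm/s = 0.00421 / 100 m/s = 4.21e-05 m/s
Using q = k * H * Nf / Nd
Nf / Nd = 6 / 9 = 0.6667
q = 4.21e-05 * 4.2 * 0.6667
q = 0.0001179 m^3/s per m


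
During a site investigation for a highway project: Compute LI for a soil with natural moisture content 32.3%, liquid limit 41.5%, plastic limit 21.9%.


First compute the plasticity index:
PI = LL - PL = 41.5 - 21.9 = 19.6
Then compute the liquidity index:
LI = (w - PL) / PI
LI = (32.3 - 21.9) / 19.6
LI = 0.531


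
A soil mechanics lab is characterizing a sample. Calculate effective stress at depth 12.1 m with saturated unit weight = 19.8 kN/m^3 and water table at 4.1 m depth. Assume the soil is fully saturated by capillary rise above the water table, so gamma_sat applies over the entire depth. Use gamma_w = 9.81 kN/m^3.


Total stress = gamma_sat * depth
sigma = 19.8 * 12.1 = 239.58 kPa
Pore water pressure u = gamma_w * (depth - d_wt)
u = 9.81 * (12.1 - 4.1) = 78.48 kPa
Effective stress = sigma - u
sigma' = 239.58 - 78.48 = 161.1 kPa


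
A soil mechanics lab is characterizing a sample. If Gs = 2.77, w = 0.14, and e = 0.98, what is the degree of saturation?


Using S = Gs * w / e
S = 2.77 * 0.14 / 0.98
S = 0.3957


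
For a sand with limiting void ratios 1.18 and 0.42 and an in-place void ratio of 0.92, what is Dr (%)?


Using Dr = (e_max - e) / (e_max - e_min) * 100
e_max - e = 1.18 - 0.92 = 0.26
e_max - e_min = 1.18 - 0.42 = 0.76
Dr = 0.26 / 0.76 * 100
Dr = 34.21 %


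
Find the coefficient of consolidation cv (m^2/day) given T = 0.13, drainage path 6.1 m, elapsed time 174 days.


Result: 0.0278 m^2/day

Derivation:
Using cv = T * H_dr^2 / t
H_dr^2 = 6.1^2 = 37.21
cv = 0.13 * 37.21 / 174
cv = 0.0278 m^2/day


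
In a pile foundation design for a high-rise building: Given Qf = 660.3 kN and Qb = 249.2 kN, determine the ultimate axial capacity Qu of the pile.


Result: 909.5 kN

Derivation:
Using Qu = Qf + Qb
Qu = 660.3 + 249.2
Qu = 909.5 kN


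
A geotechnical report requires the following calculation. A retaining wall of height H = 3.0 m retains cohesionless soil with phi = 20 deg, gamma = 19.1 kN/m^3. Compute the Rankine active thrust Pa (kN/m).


Result: 42.14 kN/m

Derivation:
Compute active earth pressure coefficient:
Ka = tan^2(45 - phi/2) = tan^2(35.0) = 0.490291
Compute active force:
Pa = 0.5 * Ka * gamma * H^2
Pa = 0.5 * 0.490291 * 19.1 * 3.0^2
Pa = 42.14 kN/m


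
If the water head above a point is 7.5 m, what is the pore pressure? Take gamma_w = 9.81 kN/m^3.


Using u = gamma_w * h_w
u = 9.81 * 7.5
u = 73.58 kPa


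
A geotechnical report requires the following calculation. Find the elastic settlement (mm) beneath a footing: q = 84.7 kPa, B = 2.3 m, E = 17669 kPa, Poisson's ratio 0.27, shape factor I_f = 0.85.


Using Se = q * B * (1 - nu^2) * I_f / E
1 - nu^2 = 1 - 0.27^2 = 0.9271
Se = 84.7 * 2.3 * 0.9271 * 0.85 / 17669
Se = 0.008688 m
Convert to mm: Se = 0.008688 * 1000 = 8.688 mm


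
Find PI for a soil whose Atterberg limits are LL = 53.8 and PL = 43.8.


Using PI = LL - PL
PI = 53.8 - 43.8
PI = 10.0


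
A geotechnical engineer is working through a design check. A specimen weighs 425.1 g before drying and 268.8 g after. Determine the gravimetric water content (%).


Result: 58.15 %

Derivation:
Using w = (m_wet - m_dry) / m_dry * 100
m_wet - m_dry = 425.1 - 268.8 = 156.3 g
w = 156.3 / 268.8 * 100
w = 58.15 %


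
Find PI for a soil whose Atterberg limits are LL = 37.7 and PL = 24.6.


Using PI = LL - PL
PI = 37.7 - 24.6
PI = 13.1


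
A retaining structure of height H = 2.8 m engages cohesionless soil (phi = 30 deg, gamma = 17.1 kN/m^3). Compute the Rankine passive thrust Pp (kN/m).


Compute passive earth pressure coefficient:
Kp = tan^2(45 + phi/2) = tan^2(60.0) = 3
Compute passive force:
Pp = 0.5 * Kp * gamma * H^2
Pp = 0.5 * 3 * 17.1 * 2.8^2
Pp = 201.1 kN/m


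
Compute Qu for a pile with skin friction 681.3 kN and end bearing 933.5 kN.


Using Qu = Qf + Qb
Qu = 681.3 + 933.5
Qu = 1614.8 kN


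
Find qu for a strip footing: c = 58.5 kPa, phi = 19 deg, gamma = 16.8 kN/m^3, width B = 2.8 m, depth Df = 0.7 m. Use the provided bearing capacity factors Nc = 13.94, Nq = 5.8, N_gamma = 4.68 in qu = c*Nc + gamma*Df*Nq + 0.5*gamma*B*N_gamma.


Result: 993.77 kPa

Derivation:
Compute qu = c*Nc + gamma*Df*Nq + 0.5*gamma*B*N_gamma
Term 1: 58.5 * 13.94 = 815.49
Term 2: 16.8 * 0.7 * 5.8 = 68.208
Term 3: 0.5 * 16.8 * 2.8 * 4.68 = 110.0736
qu = 815.49 + 68.208 + 110.0736
qu = 993.77 kPa


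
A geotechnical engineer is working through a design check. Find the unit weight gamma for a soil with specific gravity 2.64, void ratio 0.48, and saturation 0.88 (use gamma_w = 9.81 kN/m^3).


Using gamma = gamma_w * (Gs + S*e) / (1 + e)
Numerator: Gs + S*e = 2.64 + 0.88*0.48 = 3.0624
Denominator: 1 + e = 1 + 0.48 = 1.48
gamma = 9.81 * 3.0624 / 1.48
gamma = 20.299 kN/m^3


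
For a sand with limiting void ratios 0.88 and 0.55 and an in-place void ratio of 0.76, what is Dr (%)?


Using Dr = (e_max - e) / (e_max - e_min) * 100
e_max - e = 0.88 - 0.76 = 0.12
e_max - e_min = 0.88 - 0.55 = 0.33
Dr = 0.12 / 0.33 * 100
Dr = 36.36 %


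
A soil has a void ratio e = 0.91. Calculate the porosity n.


Using the relation n = e / (1 + e)
n = 0.91 / (1 + 0.91)
n = 0.91 / 1.91
n = 0.4764


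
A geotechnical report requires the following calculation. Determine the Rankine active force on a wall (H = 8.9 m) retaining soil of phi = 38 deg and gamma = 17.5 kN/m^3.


Compute active earth pressure coefficient:
Ka = tan^2(45 - phi/2) = tan^2(26.0) = 0.237883
Compute active force:
Pa = 0.5 * Ka * gamma * H^2
Pa = 0.5 * 0.237883 * 17.5 * 8.9^2
Pa = 164.87 kN/m


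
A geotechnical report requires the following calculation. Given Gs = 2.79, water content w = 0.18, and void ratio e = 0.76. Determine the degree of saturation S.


Result: 0.6608

Derivation:
Using S = Gs * w / e
S = 2.79 * 0.18 / 0.76
S = 0.6608


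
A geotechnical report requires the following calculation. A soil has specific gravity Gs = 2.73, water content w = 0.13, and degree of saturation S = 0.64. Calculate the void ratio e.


Using the relation e = Gs * w / S
e = 2.73 * 0.13 / 0.64
e = 0.5545


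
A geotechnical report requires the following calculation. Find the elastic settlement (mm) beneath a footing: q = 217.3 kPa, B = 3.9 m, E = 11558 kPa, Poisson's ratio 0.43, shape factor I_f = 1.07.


Using Se = q * B * (1 - nu^2) * I_f / E
1 - nu^2 = 1 - 0.43^2 = 0.8151
Se = 217.3 * 3.9 * 0.8151 * 1.07 / 11558
Se = 0.063949 m
Convert to mm: Se = 0.063949 * 1000 = 63.949 mm


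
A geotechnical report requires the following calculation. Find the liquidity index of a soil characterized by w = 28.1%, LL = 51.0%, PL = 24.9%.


First compute the plasticity index:
PI = LL - PL = 51.0 - 24.9 = 26.1
Then compute the liquidity index:
LI = (w - PL) / PI
LI = (28.1 - 24.9) / 26.1
LI = 0.123


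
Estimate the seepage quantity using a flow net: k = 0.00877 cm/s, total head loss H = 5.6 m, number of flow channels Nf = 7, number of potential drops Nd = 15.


Convert k to m/s for unit consistency with H:
k = 0.00877 cm/s = 0.00877 / 100 m/s = 8.77e-05 m/s
Using q = k * H * Nf / Nd
Nf / Nd = 7 / 15 = 0.4667
q = 8.77e-05 * 5.6 * 0.4667
q = 0.0002292 m^3/s per m


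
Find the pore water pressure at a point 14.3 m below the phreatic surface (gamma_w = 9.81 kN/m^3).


Result: 140.28 kPa

Derivation:
Using u = gamma_w * h_w
u = 9.81 * 14.3
u = 140.28 kPa


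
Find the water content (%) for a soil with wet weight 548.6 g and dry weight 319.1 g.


Result: 71.92 %

Derivation:
Using w = (m_wet - m_dry) / m_dry * 100
m_wet - m_dry = 548.6 - 319.1 = 229.5 g
w = 229.5 / 319.1 * 100
w = 71.92 %


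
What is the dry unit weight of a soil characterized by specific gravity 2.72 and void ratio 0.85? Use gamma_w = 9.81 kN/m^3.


Using gamma_d = Gs * gamma_w / (1 + e)
gamma_d = 2.72 * 9.81 / (1 + 0.85)
gamma_d = 2.72 * 9.81 / 1.85
gamma_d = 14.423 kN/m^3


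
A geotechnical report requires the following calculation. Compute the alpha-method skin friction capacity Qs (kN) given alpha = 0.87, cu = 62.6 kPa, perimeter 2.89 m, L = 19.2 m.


Using Qs = alpha * cu * perimeter * L
Qs = 0.87 * 62.6 * 2.89 * 19.2
Qs = 3021.99 kN


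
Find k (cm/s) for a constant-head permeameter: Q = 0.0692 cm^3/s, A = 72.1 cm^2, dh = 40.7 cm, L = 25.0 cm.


Compute hydraulic gradient:
i = dh / L = 40.7 / 25.0 = 1.628
Then apply Darcy's law:
k = Q / (A * i)
k = 0.0692 / (72.1 * 1.628)
k = 0.0692 / 117.379
k = 0.00059 cm/s


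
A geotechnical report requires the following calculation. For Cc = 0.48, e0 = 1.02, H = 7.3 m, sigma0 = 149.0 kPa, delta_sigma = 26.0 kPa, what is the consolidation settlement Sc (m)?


Result: 0.1212 m

Derivation:
Using Sc = Cc * H / (1 + e0) * log10((sigma0 + delta_sigma) / sigma0)
Stress ratio = (149.0 + 26.0) / 149.0 = 1.1745
log10(1.1745) = 0.0698518
Cc * H / (1 + e0) = 0.48 * 7.3 / (1 + 1.02) = 1.73465
Sc = 1.73465 * 0.0698518
Sc = 0.1212 m


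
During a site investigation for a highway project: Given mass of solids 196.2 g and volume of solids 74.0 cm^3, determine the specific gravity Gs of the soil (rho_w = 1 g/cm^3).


Result: 2.651

Derivation:
Using Gs = m_s / (V_s * rho_w)
Since rho_w = 1 g/cm^3:
Gs = 196.2 / 74.0
Gs = 2.651


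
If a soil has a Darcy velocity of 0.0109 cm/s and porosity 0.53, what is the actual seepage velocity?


Using v_s = v_d / n
v_s = 0.0109 / 0.53
v_s = 0.02057 cm/s


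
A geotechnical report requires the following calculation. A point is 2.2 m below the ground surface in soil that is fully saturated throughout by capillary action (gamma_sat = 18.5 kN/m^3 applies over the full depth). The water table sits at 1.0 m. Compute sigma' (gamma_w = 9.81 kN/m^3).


Total stress = gamma_sat * depth
sigma = 18.5 * 2.2 = 40.7 kPa
Pore water pressure u = gamma_w * (depth - d_wt)
u = 9.81 * (2.2 - 1.0) = 11.772 kPa
Effective stress = sigma - u
sigma' = 40.7 - 11.772 = 28.93 kPa


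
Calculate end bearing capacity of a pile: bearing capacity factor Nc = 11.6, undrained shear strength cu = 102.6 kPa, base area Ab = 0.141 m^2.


Using Qb = Nc * cu * Ab
Qb = 11.6 * 102.6 * 0.141
Qb = 167.81 kN


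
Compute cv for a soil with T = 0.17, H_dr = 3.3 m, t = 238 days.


Result: 0.00778 m^2/day

Derivation:
Using cv = T * H_dr^2 / t
H_dr^2 = 3.3^2 = 10.89
cv = 0.17 * 10.89 / 238
cv = 0.00778 m^2/day


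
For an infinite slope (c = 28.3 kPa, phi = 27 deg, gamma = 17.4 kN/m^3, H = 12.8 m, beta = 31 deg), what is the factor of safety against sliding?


Using Fs = c / (gamma*H*sin(beta)*cos(beta)) + tan(phi)/tan(beta)
Cohesion contribution = 28.3 / (17.4*12.8*sin(31)*cos(31))
Cohesion contribution = 0.287821
Friction contribution = tan(27)/tan(31) = 0.847993
Fs = 0.287821 + 0.847993
Fs = 1.136


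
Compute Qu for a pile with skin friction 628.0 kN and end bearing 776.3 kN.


Result: 1404.3 kN

Derivation:
Using Qu = Qf + Qb
Qu = 628.0 + 776.3
Qu = 1404.3 kN


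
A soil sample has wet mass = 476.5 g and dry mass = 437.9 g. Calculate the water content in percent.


Using w = (m_wet - m_dry) / m_dry * 100
m_wet - m_dry = 476.5 - 437.9 = 38.6 g
w = 38.6 / 437.9 * 100
w = 8.81 %


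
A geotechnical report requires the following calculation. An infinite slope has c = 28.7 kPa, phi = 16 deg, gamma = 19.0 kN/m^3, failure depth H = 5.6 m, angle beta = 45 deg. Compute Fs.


Using Fs = c / (gamma*H*sin(beta)*cos(beta)) + tan(phi)/tan(beta)
Cohesion contribution = 28.7 / (19.0*5.6*sin(45)*cos(45))
Cohesion contribution = 0.539474
Friction contribution = tan(16)/tan(45) = 0.286745
Fs = 0.539474 + 0.286745
Fs = 0.826
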